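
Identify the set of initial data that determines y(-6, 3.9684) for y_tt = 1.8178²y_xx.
Domain of dependence: [-13.21375752, 1.21375752]. Signals travel at speed 1.8178, so data within |x - -6| ≤ 1.8178·3.9684 = 7.21375752 can reach the point.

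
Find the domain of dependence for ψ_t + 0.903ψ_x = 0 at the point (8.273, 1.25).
A single point: x = 7.14425. The characteristic through (8.273, 1.25) is x - 0.903t = const, so x = 8.273 - 0.903·1.25 = 7.14425.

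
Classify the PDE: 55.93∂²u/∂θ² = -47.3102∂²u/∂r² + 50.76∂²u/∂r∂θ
Rewriting in standard form: 47.3102∂²u/∂r² - 50.76∂²u/∂r∂θ + 55.93∂²u/∂θ² = 0. A = 47.3102, B = -50.76, C = 55.93. Discriminant B² - 4AC = -8007.660344. Since -8007.660344 < 0, elliptic.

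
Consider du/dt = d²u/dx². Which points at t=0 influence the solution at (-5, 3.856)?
The entire real line. The heat equation has infinite propagation speed: any initial disturbance instantly affects all points (though exponentially small far away).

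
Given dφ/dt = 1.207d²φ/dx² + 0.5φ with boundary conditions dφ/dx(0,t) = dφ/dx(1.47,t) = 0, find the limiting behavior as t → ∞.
φ grows unboundedly. With Neumann BCs the constant mode has diffusion eigenvalue 0, so any r > 0 makes it grow like e^(0.5t); solution grows exponentially.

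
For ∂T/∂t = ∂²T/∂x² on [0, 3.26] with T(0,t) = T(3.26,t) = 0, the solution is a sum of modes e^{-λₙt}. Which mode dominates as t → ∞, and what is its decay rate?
Eigenvalues: λₙ = n²π²/3.26².
First three modes:
  n=1: λ₁ = π²/3.26² ≈ 0.929
  n=2: λ₂ = 4π²/3.26² ≈ 3.715 (4× faster decay)
  n=3: λ₃ = 9π²/3.26² ≈ 8.358 (9× faster decay)
As t → ∞, higher modes decay exponentially faster. The n=1 mode dominates: T ~ c₁ sin(πx/3.26) e^{-λ₁t}.
Decay rate: λ₁ = π²/3.26² ≈ 0.929.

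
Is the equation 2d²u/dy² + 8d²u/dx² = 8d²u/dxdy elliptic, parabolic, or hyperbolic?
Rewriting in standard form: 8d²u/dx² - 8d²u/dxdy + 2d²u/dy² = 0. Computing B² - 4AC with A = 8, B = -8, C = 2: discriminant = 0 (zero). Answer: parabolic.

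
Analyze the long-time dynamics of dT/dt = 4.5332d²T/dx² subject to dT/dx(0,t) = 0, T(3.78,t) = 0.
Long-time behavior: T → 0. Heat escapes through the Dirichlet boundary.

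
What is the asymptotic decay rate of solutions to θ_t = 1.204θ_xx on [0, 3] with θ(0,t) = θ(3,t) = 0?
Eigenvalues: λₙ = 1.204n²π²/3².
First three modes:
  n=1: λ₁ = 1.204π²/3² ≈ 1.32
  n=2: λ₂ = 4.816π²/3² ≈ 5.281 (4× faster decay)
  n=3: λ₃ = 10.836π²/3² ≈ 11.883 (9× faster decay)
As t → ∞, higher modes decay exponentially faster. The n=1 mode dominates: θ ~ c₁ sin(πx/3) e^{-λ₁t}.
Decay rate: λ₁ = 1.204π²/3² ≈ 1.32.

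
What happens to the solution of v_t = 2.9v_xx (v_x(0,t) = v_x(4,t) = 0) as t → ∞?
v → constant (steady state). Heat is conserved (no flux at boundaries); solution approaches the spatial average.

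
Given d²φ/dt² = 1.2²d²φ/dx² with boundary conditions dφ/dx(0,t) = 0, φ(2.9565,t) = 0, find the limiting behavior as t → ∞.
φ oscillates (no decay). Energy is conserved; the solution oscillates indefinitely as standing waves.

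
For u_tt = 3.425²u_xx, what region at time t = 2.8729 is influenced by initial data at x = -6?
Domain of influence: [-15.8396825, 3.8396825]. Data at x = -6 spreads outward at speed 3.425.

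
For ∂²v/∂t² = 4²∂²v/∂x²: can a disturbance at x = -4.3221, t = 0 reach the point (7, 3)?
Yes. The domain of dependence is [-5, 19], and -4.3221 ∈ [-5, 19].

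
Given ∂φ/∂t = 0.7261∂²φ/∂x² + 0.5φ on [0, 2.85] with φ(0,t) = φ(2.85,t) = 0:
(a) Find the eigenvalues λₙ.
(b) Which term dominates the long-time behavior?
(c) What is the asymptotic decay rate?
Eigenvalues: λₙ = 0.7261n²π²/2.85² - 0.5.
First three modes:
  n=1: λ₁ = 0.7261π²/2.85² - 0.5 ≈ 0.382
  n=2: λ₂ = 2.9044π²/2.85² - 0.5 ≈ 3.029
  n=3: λ₃ = 6.5349π²/2.85² - 0.5 ≈ 7.441
Since 0.7261π²/2.85² ≈ 0.882 > 0.5, all λₙ > 0.
The n=1 mode decays slowest → dominates as t → ∞.
Asymptotic: φ ~ c₁ sin(πx/2.85) e^{-λ₁t} with decay rate λ₁ ≈ 0.382.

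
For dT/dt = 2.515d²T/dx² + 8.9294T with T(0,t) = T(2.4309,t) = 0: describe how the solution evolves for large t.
T grows unboundedly. Reaction dominates diffusion (r=8.9294 > κπ²/L²≈4.2); solution grows exponentially.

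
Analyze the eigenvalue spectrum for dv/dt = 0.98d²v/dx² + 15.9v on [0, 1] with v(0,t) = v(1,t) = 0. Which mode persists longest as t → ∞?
Eigenvalues: λₙ = 0.98n²π²/1² - 15.9.
First three modes:
  n=1: λ₁ = 0.98π² - 15.9 ≈ -6.228
  n=2: λ₂ = 3.92π² - 15.9 ≈ 22.789
  n=3: λ₃ = 8.82π² - 15.9 ≈ 71.15
Since 0.98π² ≈ 9.672 < 15.9, λ₁ < 0.
The n=1 mode grows fastest (−λₙ is largest for n=1) → dominates.
Asymptotic: v ~ c₁ sin(πx/1) e^{6.228t} (exponential growth at rate −λ₁ ≈ 6.228).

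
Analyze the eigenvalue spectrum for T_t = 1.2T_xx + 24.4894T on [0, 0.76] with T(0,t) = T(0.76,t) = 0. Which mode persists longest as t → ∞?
Eigenvalues: λₙ = 1.2n²π²/0.76² - 24.4894.
First three modes:
  n=1: λ₁ = 1.2π²/0.76² - 24.4894 ≈ -3.985
  n=2: λ₂ = 4.8π²/0.76² - 24.4894 ≈ 57.529
  n=3: λ₃ = 10.8π²/0.76² - 24.4894 ≈ 160.053
Since 1.2π²/0.76² ≈ 20.505 < 24.4894, λ₁ < 0.
The n=1 mode grows fastest (−λₙ is largest for n=1) → dominates.
Asymptotic: T ~ c₁ sin(πx/0.76) e^{3.985t} (exponential growth at rate −λ₁ ≈ 3.985).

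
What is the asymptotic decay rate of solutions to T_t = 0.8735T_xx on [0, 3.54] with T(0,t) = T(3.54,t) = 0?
Eigenvalues: λₙ = 0.8735n²π²/3.54².
First three modes:
  n=1: λ₁ = 0.8735π²/3.54² ≈ 0.688
  n=2: λ₂ = 3.494π²/3.54² ≈ 2.752 (4× faster decay)
  n=3: λ₃ = 7.8615π²/3.54² ≈ 6.192 (9× faster decay)
As t → ∞, higher modes decay exponentially faster. The n=1 mode dominates: T ~ c₁ sin(πx/3.54) e^{-λ₁t}.
Decay rate: λ₁ = 0.8735π²/3.54² ≈ 0.688.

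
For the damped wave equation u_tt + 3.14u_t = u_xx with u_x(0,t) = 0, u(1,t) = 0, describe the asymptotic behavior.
u → 0. Damping (γ=3.14) dissipates energy; oscillations decay exponentially.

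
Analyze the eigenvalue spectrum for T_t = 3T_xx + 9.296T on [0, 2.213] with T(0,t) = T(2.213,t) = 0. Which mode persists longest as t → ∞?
Eigenvalues: λₙ = 3n²π²/2.213² - 9.296.
First three modes:
  n=1: λ₁ = 3π²/2.213² - 9.296 ≈ -3.25
  n=2: λ₂ = 12π²/2.213² - 9.296 ≈ 14.887
  n=3: λ₃ = 27π²/2.213² - 9.296 ≈ 45.117
Since 3π²/2.213² ≈ 6.046 < 9.296, λ₁ < 0.
The n=1 mode grows fastest (−λₙ is largest for n=1) → dominates.
Asymptotic: T ~ c₁ sin(πx/2.213) e^{3.25t} (exponential growth at rate −λ₁ ≈ 3.25).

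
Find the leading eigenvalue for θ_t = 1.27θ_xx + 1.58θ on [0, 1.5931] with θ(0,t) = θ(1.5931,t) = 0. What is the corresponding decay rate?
Eigenvalues: λₙ = 1.27n²π²/1.5931² - 1.58.
First three modes:
  n=1: λ₁ = 1.27π²/1.5931² - 1.58 ≈ 3.359
  n=2: λ₂ = 5.08π²/1.5931² - 1.58 ≈ 18.175
  n=3: λ₃ = 11.43π²/1.5931² - 1.58 ≈ 42.869
Since 1.27π²/1.5931² ≈ 4.939 > 1.58, all λₙ > 0.
The n=1 mode decays slowest → dominates as t → ∞.
Asymptotic: θ ~ c₁ sin(πx/1.5931) e^{-λ₁t} with decay rate λ₁ ≈ 3.359.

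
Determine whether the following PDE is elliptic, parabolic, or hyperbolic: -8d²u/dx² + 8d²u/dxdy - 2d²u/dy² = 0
Coefficients: A = -8, B = 8, C = -2. B² - 4AC = 0, which is zero, so the equation is parabolic.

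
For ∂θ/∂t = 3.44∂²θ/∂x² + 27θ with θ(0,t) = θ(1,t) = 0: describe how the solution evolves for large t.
θ → 0. Diffusion dominates reaction (r=27 < κπ²/L²≈33.95); solution decays.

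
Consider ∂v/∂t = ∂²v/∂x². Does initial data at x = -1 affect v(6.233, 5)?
Yes, for any finite x. The heat equation has infinite propagation speed, so all initial data affects all points at any t > 0.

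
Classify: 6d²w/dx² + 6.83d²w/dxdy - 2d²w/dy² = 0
Hyperbolic (discriminant = 94.6489).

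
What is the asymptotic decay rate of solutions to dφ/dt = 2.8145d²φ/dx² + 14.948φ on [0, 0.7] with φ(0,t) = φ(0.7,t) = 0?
Eigenvalues: λₙ = 2.8145n²π²/0.7² - 14.948.
First three modes:
  n=1: λ₁ = 2.8145π²/0.7² - 14.948 ≈ 41.742
  n=2: λ₂ = 11.258π²/0.7² - 14.948 ≈ 211.811
  n=3: λ₃ = 25.3305π²/0.7² - 14.948 ≈ 495.26
Since 2.8145π²/0.7² ≈ 56.69 > 14.948, all λₙ > 0.
The n=1 mode decays slowest → dominates as t → ∞.
Asymptotic: φ ~ c₁ sin(πx/0.7) e^{-λ₁t} with decay rate λ₁ ≈ 41.742.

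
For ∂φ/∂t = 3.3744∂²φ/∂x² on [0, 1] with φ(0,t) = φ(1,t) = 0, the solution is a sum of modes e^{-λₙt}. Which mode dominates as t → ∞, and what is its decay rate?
Eigenvalues: λₙ = 3.3744n²π².
First three modes:
  n=1: λ₁ = 3.3744π² ≈ 33.304
  n=2: λ₂ = 13.4976π² ≈ 133.216 (4× faster decay)
  n=3: λ₃ = 30.3696π² ≈ 299.736 (9× faster decay)
As t → ∞, higher modes decay exponentially faster. The n=1 mode dominates: φ ~ c₁ sin(πx) e^{-λ₁t}.
Decay rate: λ₁ = 3.3744π² ≈ 33.304.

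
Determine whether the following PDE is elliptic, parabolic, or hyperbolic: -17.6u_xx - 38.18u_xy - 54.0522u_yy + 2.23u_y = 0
Coefficients: A = -17.6, B = -38.18, C = -54.0522. B² - 4AC = -2347.56248, which is negative, so the equation is elliptic.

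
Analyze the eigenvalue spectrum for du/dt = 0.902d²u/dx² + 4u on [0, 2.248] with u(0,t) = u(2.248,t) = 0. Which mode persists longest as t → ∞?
Eigenvalues: λₙ = 0.902n²π²/2.248² - 4.
First three modes:
  n=1: λ₁ = 0.902π²/2.248² - 4 ≈ -2.238
  n=2: λ₂ = 3.608π²/2.248² - 4 ≈ 3.047
  n=3: λ₃ = 8.118π²/2.248² - 4 ≈ 11.855
Since 0.902π²/2.248² ≈ 1.762 < 4, λ₁ < 0.
The n=1 mode grows fastest (−λₙ is largest for n=1) → dominates.
Asymptotic: u ~ c₁ sin(πx/2.248) e^{2.238t} (exponential growth at rate −λ₁ ≈ 2.238).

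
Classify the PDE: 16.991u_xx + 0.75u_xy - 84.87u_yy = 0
A = 16.991, B = 0.75, C = -84.87. Discriminant B² - 4AC = 5768.66718. Since 5768.66718 > 0, hyperbolic.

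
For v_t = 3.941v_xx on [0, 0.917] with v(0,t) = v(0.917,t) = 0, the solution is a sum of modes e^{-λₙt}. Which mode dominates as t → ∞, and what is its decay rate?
Eigenvalues: λₙ = 3.941n²π²/0.917².
First three modes:
  n=1: λ₁ = 3.941π²/0.917² ≈ 46.256
  n=2: λ₂ = 15.764π²/0.917² ≈ 185.024 (4× faster decay)
  n=3: λ₃ = 35.469π²/0.917² ≈ 416.303 (9× faster decay)
As t → ∞, higher modes decay exponentially faster. The n=1 mode dominates: v ~ c₁ sin(πx/0.917) e^{-λ₁t}.
Decay rate: λ₁ = 3.941π²/0.917² ≈ 46.256.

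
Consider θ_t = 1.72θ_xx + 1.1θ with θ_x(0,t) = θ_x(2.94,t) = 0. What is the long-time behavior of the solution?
As t → ∞, θ grows unboundedly. With Neumann BCs the constant mode has diffusion eigenvalue 0, so any r > 0 makes it grow like e^(1.1t); solution grows exponentially.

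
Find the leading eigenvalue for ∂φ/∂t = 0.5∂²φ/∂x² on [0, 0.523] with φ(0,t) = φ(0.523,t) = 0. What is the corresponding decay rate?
Eigenvalues: λₙ = 0.5n²π²/0.523².
First three modes:
  n=1: λ₁ = 0.5π²/0.523² ≈ 18.041
  n=2: λ₂ = 2π²/0.523² ≈ 72.165 (4× faster decay)
  n=3: λ₃ = 4.5π²/0.523² ≈ 162.371 (9× faster decay)
As t → ∞, higher modes decay exponentially faster. The n=1 mode dominates: φ ~ c₁ sin(πx/0.523) e^{-λ₁t}.
Decay rate: λ₁ = 0.5π²/0.523² ≈ 18.041.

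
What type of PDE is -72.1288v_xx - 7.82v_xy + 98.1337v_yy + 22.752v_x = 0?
With A = -72.1288, B = -7.82, C = 98.1337, the discriminant is 28374.21648224. This is a hyperbolic PDE.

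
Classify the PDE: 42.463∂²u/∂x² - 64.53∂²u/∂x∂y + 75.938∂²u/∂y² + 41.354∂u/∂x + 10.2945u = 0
A = 42.463, B = -64.53, C = 75.938. Discriminant B² - 4AC = -8734.100276. Since -8734.100276 < 0, elliptic.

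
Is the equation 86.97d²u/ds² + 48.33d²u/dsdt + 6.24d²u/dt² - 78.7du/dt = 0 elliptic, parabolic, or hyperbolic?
Computing B² - 4AC with A = 86.97, B = 48.33, C = 6.24: discriminant = 165.0177 (positive). Answer: hyperbolic.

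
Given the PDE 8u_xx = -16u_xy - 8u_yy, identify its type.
Rewriting in standard form: 8u_xx + 16u_xy + 8u_yy = 0. The second-order coefficients are A = 8, B = 16, C = 8. Since B² - 4AC = 0 = 0, this is a parabolic PDE.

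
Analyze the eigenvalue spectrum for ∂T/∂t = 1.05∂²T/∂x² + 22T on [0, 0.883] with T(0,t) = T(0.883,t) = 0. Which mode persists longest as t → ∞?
Eigenvalues: λₙ = 1.05n²π²/0.883² - 22.
First three modes:
  n=1: λ₁ = 1.05π²/0.883² - 22 ≈ -8.709
  n=2: λ₂ = 4.2π²/0.883² - 22 ≈ 31.165
  n=3: λ₃ = 9.45π²/0.883² - 22 ≈ 97.622
Since 1.05π²/0.883² ≈ 13.291 < 22, λ₁ < 0.
The n=1 mode grows fastest (−λₙ is largest for n=1) → dominates.
Asymptotic: T ~ c₁ sin(πx/0.883) e^{8.709t} (exponential growth at rate −λ₁ ≈ 8.709).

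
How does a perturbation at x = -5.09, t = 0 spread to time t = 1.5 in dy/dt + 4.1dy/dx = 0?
At x = 1.06. The characteristic carries data from (-5.09, 0) to (1.06, 1.5).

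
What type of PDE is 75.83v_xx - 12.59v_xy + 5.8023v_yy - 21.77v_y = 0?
With A = 75.83, B = -12.59, C = 5.8023, the discriminant is -1601.445536. This is an elliptic PDE.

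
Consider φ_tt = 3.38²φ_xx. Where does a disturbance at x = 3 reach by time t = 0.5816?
Domain of influence: [1.034192, 4.965808]. Data at x = 3 spreads outward at speed 3.38.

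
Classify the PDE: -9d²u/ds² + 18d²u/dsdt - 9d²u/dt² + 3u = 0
A = -9, B = 18, C = -9. Discriminant B² - 4AC = 0. Since 0 = 0, parabolic.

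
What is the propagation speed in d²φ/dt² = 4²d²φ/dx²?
Speed = 4. Information travels along characteristics x = x₀ ± 4t.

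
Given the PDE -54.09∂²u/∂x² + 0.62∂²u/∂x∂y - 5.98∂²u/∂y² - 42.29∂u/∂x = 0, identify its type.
The second-order coefficients are A = -54.09, B = 0.62, C = -5.98. Since B² - 4AC = -1293.4484 < 0, this is an elliptic PDE.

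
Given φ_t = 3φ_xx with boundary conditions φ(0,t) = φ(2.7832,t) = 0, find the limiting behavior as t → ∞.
φ → 0. Heat diffuses out through both boundaries.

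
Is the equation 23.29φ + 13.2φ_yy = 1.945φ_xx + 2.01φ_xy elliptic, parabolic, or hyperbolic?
Rewriting in standard form: -1.945φ_xx - 2.01φ_xy + 13.2φ_yy + 23.29φ = 0. Computing B² - 4AC with A = -1.945, B = -2.01, C = 13.2: discriminant = 106.7361 (positive). Answer: hyperbolic.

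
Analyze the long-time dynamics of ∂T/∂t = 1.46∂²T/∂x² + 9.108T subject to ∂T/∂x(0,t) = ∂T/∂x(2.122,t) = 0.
Long-time behavior: T grows unboundedly. With Neumann BCs the constant mode has diffusion eigenvalue 0, so any r > 0 makes it grow like e^(9.108t); solution grows exponentially.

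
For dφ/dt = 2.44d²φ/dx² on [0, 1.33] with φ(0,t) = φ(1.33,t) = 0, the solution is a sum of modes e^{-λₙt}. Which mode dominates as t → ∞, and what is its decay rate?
Eigenvalues: λₙ = 2.44n²π²/1.33².
First three modes:
  n=1: λ₁ = 2.44π²/1.33² ≈ 13.614
  n=2: λ₂ = 9.76π²/1.33² ≈ 54.456 (4× faster decay)
  n=3: λ₃ = 21.96π²/1.33² ≈ 122.526 (9× faster decay)
As t → ∞, higher modes decay exponentially faster. The n=1 mode dominates: φ ~ c₁ sin(πx/1.33) e^{-λ₁t}.
Decay rate: λ₁ = 2.44π²/1.33² ≈ 13.614.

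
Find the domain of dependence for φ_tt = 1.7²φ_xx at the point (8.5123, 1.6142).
Domain of dependence: [5.76816, 11.25644]. Signals travel at speed 1.7, so data within |x - 8.5123| ≤ 1.7·1.6142 = 2.74414 can reach the point.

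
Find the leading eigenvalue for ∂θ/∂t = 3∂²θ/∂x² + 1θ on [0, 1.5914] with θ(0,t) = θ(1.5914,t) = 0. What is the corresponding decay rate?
Eigenvalues: λₙ = 3n²π²/1.5914² - 1.
First three modes:
  n=1: λ₁ = 3π²/1.5914² - 1 ≈ 10.691
  n=2: λ₂ = 12π²/1.5914² - 1 ≈ 45.765
  n=3: λ₃ = 27π²/1.5914² - 1 ≈ 104.222
Since 3π²/1.5914² ≈ 11.691 > 1, all λₙ > 0.
The n=1 mode decays slowest → dominates as t → ∞.
Asymptotic: θ ~ c₁ sin(πx/1.5914) e^{-λ₁t} with decay rate λ₁ ≈ 10.691.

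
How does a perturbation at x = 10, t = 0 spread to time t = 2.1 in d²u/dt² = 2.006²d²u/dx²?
Domain of influence: [5.7874, 14.2126]. Data at x = 10 spreads outward at speed 2.006.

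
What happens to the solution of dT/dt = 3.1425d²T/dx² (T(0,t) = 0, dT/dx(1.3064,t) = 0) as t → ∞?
T → 0. Heat escapes through the Dirichlet boundary.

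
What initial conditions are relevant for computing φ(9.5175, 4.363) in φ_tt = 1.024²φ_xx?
Domain of dependence: [5.049788, 13.985212]. Signals travel at speed 1.024, so data within |x - 9.5175| ≤ 1.024·4.363 = 4.467712 can reach the point.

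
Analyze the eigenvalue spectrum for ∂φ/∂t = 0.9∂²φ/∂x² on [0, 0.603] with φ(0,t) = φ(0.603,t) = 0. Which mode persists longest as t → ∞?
Eigenvalues: λₙ = 0.9n²π²/0.603².
First three modes:
  n=1: λ₁ = 0.9π²/0.603² ≈ 24.429
  n=2: λ₂ = 3.6π²/0.603² ≈ 97.716 (4× faster decay)
  n=3: λ₃ = 8.1π²/0.603² ≈ 219.862 (9× faster decay)
As t → ∞, higher modes decay exponentially faster. The n=1 mode dominates: φ ~ c₁ sin(πx/0.603) e^{-λ₁t}.
Decay rate: λ₁ = 0.9π²/0.603² ≈ 24.429.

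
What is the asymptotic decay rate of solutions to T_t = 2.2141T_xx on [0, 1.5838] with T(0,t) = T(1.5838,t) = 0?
Eigenvalues: λₙ = 2.2141n²π²/1.5838².
First three modes:
  n=1: λ₁ = 2.2141π²/1.5838² ≈ 8.712
  n=2: λ₂ = 8.8564π²/1.5838² ≈ 34.846 (4× faster decay)
  n=3: λ₃ = 19.9269π²/1.5838² ≈ 78.404 (9× faster decay)
As t → ∞, higher modes decay exponentially faster. The n=1 mode dominates: T ~ c₁ sin(πx/1.5838) e^{-λ₁t}.
Decay rate: λ₁ = 2.2141π²/1.5838² ≈ 8.712.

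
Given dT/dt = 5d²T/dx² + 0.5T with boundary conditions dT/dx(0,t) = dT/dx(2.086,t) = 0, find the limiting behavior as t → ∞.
T grows unboundedly. With Neumann BCs the constant mode has diffusion eigenvalue 0, so any r > 0 makes it grow like e^(0.5t); solution grows exponentially.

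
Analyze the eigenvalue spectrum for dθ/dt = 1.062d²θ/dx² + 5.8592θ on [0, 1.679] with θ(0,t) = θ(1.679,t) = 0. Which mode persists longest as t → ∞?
Eigenvalues: λₙ = 1.062n²π²/1.679² - 5.8592.
First three modes:
  n=1: λ₁ = 1.062π²/1.679² - 5.8592 ≈ -2.141
  n=2: λ₂ = 4.248π²/1.679² - 5.8592 ≈ 9.013
  n=3: λ₃ = 9.558π²/1.679² - 5.8592 ≈ 27.604
Since 1.062π²/1.679² ≈ 3.718 < 5.8592, λ₁ < 0.
The n=1 mode grows fastest (−λₙ is largest for n=1) → dominates.
Asymptotic: θ ~ c₁ sin(πx/1.679) e^{2.141t} (exponential growth at rate −λ₁ ≈ 2.141).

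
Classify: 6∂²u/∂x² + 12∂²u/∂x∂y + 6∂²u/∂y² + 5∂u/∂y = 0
Parabolic (discriminant = 0).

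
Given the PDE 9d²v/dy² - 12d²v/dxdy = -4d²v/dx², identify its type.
Rewriting in standard form: 4d²v/dx² - 12d²v/dxdy + 9d²v/dy² = 0. The second-order coefficients are A = 4, B = -12, C = 9. Since B² - 4AC = 0 = 0, this is a parabolic PDE.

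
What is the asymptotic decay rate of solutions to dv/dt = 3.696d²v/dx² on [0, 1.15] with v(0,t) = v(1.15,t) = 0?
Eigenvalues: λₙ = 3.696n²π²/1.15².
First three modes:
  n=1: λ₁ = 3.696π²/1.15² ≈ 27.583
  n=2: λ₂ = 14.784π²/1.15² ≈ 110.331 (4× faster decay)
  n=3: λ₃ = 33.264π²/1.15² ≈ 248.244 (9× faster decay)
As t → ∞, higher modes decay exponentially faster. The n=1 mode dominates: v ~ c₁ sin(πx/1.15) e^{-λ₁t}.
Decay rate: λ₁ = 3.696π²/1.15² ≈ 27.583.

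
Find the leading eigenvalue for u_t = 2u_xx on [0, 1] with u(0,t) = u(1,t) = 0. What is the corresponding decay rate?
Eigenvalues: λₙ = 2n²π².
First three modes:
  n=1: λ₁ = 2π² ≈ 19.739
  n=2: λ₂ = 8π² ≈ 78.957 (4× faster decay)
  n=3: λ₃ = 18π² ≈ 177.653 (9× faster decay)
As t → ∞, higher modes decay exponentially faster. The n=1 mode dominates: u ~ c₁ sin(πx) e^{-λ₁t}.
Decay rate: λ₁ = 2π² ≈ 19.739.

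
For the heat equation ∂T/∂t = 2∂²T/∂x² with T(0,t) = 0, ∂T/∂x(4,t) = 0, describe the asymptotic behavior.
T → 0. Heat escapes through the Dirichlet boundary.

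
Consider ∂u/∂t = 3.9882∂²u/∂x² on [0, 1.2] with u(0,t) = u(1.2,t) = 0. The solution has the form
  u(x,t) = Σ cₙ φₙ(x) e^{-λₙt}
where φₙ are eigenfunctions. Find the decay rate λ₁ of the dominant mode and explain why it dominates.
Eigenvalues: λₙ = 3.9882n²π²/1.2².
First three modes:
  n=1: λ₁ = 3.9882π²/1.2² ≈ 27.335
  n=2: λ₂ = 15.9528π²/1.2² ≈ 109.339 (4× faster decay)
  n=3: λ₃ = 35.8938π²/1.2² ≈ 246.012 (9× faster decay)
As t → ∞, higher modes decay exponentially faster. The n=1 mode dominates: u ~ c₁ sin(πx/1.2) e^{-λ₁t}.
Decay rate: λ₁ = 3.9882π²/1.2² ≈ 27.335.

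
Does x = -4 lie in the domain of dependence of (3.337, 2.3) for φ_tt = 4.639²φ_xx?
Yes. The domain of dependence is [-7.3327, 14.0067], and -4 ∈ [-7.3327, 14.0067].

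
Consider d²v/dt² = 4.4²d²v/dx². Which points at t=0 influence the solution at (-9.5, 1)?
Domain of dependence: [-13.9, -5.1]. Signals travel at speed 4.4, so data within |x - -9.5| ≤ 4.4·1 = 4.4 can reach the point.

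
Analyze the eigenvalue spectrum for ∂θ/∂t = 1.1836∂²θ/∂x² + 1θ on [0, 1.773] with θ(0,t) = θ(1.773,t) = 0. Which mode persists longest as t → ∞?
Eigenvalues: λₙ = 1.1836n²π²/1.773² - 1.
First three modes:
  n=1: λ₁ = 1.1836π²/1.773² - 1 ≈ 2.716
  n=2: λ₂ = 4.7344π²/1.773² - 1 ≈ 13.864
  n=3: λ₃ = 10.6524π²/1.773² - 1 ≈ 32.445
Since 1.1836π²/1.773² ≈ 3.716 > 1, all λₙ > 0.
The n=1 mode decays slowest → dominates as t → ∞.
Asymptotic: θ ~ c₁ sin(πx/1.773) e^{-λ₁t} with decay rate λ₁ ≈ 2.716.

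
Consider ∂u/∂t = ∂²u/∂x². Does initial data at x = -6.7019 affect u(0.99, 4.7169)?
Yes, for any finite x. The heat equation has infinite propagation speed, so all initial data affects all points at any t > 0.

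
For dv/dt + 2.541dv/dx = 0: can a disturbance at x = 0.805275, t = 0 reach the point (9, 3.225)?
Yes. The characteristic through (9, 3.225) passes through x = 0.805275.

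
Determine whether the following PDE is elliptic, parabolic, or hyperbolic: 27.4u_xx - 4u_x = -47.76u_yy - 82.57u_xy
Rewriting in standard form: 27.4u_xx + 82.57u_xy + 47.76u_yy - 4u_x = 0. Coefficients: A = 27.4, B = 82.57, C = 47.76. B² - 4AC = 1583.3089, which is positive, so the equation is hyperbolic.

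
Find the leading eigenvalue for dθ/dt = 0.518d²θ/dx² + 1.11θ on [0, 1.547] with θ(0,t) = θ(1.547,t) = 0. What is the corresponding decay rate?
Eigenvalues: λₙ = 0.518n²π²/1.547² - 1.11.
First three modes:
  n=1: λ₁ = 0.518π²/1.547² - 1.11 ≈ 1.026
  n=2: λ₂ = 2.072π²/1.547² - 1.11 ≈ 7.435
  n=3: λ₃ = 4.662π²/1.547² - 1.11 ≈ 18.116
Since 0.518π²/1.547² ≈ 2.136 > 1.11, all λₙ > 0.
The n=1 mode decays slowest → dominates as t → ∞.
Asymptotic: θ ~ c₁ sin(πx/1.547) e^{-λ₁t} with decay rate λ₁ ≈ 1.026.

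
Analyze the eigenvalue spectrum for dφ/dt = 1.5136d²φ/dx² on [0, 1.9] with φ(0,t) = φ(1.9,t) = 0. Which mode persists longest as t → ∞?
Eigenvalues: λₙ = 1.5136n²π²/1.9².
First three modes:
  n=1: λ₁ = 1.5136π²/1.9² ≈ 4.138
  n=2: λ₂ = 6.0544π²/1.9² ≈ 16.553 (4× faster decay)
  n=3: λ₃ = 13.6224π²/1.9² ≈ 37.243 (9× faster decay)
As t → ∞, higher modes decay exponentially faster. The n=1 mode dominates: φ ~ c₁ sin(πx/1.9) e^{-λ₁t}.
Decay rate: λ₁ = 1.5136π²/1.9² ≈ 4.138.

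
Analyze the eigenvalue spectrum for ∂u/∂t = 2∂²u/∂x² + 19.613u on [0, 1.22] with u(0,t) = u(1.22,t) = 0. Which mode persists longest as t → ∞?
Eigenvalues: λₙ = 2n²π²/1.22² - 19.613.
First three modes:
  n=1: λ₁ = 2π²/1.22² - 19.613 ≈ -6.351
  n=2: λ₂ = 8π²/1.22² - 19.613 ≈ 33.435
  n=3: λ₃ = 18π²/1.22² - 19.613 ≈ 99.745
Since 2π²/1.22² ≈ 13.262 < 19.613, λ₁ < 0.
The n=1 mode grows fastest (−λₙ is largest for n=1) → dominates.
Asymptotic: u ~ c₁ sin(πx/1.22) e^{6.351t} (exponential growth at rate −λ₁ ≈ 6.351).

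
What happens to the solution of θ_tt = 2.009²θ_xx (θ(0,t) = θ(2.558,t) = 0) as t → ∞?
θ oscillates (no decay). Energy is conserved; the solution oscillates indefinitely as standing waves.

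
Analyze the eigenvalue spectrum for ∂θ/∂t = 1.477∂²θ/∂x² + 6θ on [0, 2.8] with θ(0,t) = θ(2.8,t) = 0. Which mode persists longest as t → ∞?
Eigenvalues: λₙ = 1.477n²π²/2.8² - 6.
First three modes:
  n=1: λ₁ = 1.477π²/2.8² - 6 ≈ -4.141
  n=2: λ₂ = 5.908π²/2.8² - 6 ≈ 1.437
  n=3: λ₃ = 13.293π²/2.8² - 6 ≈ 10.734
Since 1.477π²/2.8² ≈ 1.859 < 6, λ₁ < 0.
The n=1 mode grows fastest (−λₙ is largest for n=1) → dominates.
Asymptotic: θ ~ c₁ sin(πx/2.8) e^{4.141t} (exponential growth at rate −λ₁ ≈ 4.141).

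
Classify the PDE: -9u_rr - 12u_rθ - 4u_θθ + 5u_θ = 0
A = -9, B = -12, C = -4. Discriminant B² - 4AC = 0. Since 0 = 0, parabolic.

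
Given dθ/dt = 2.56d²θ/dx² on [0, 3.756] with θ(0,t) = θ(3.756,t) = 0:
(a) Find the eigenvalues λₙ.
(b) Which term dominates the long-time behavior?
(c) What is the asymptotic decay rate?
Eigenvalues: λₙ = 2.56n²π²/3.756².
First three modes:
  n=1: λ₁ = 2.56π²/3.756² ≈ 1.791
  n=2: λ₂ = 10.24π²/3.756² ≈ 7.164 (4× faster decay)
  n=3: λ₃ = 23.04π²/3.756² ≈ 16.119 (9× faster decay)
As t → ∞, higher modes decay exponentially faster. The n=1 mode dominates: θ ~ c₁ sin(πx/3.756) e^{-λ₁t}.
Decay rate: λ₁ = 2.56π²/3.756² ≈ 1.791.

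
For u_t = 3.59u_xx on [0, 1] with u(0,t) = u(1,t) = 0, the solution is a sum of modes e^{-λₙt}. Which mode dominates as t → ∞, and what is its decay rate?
Eigenvalues: λₙ = 3.59n²π².
First three modes:
  n=1: λ₁ = 3.59π² ≈ 35.432
  n=2: λ₂ = 14.36π² ≈ 141.728 (4× faster decay)
  n=3: λ₃ = 32.31π² ≈ 318.887 (9× faster decay)
As t → ∞, higher modes decay exponentially faster. The n=1 mode dominates: u ~ c₁ sin(πx) e^{-λ₁t}.
Decay rate: λ₁ = 3.59π² ≈ 35.432.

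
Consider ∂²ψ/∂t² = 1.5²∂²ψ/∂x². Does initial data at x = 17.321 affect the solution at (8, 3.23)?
No. The domain of dependence is [3.155, 12.845], and 17.321 is outside this interval.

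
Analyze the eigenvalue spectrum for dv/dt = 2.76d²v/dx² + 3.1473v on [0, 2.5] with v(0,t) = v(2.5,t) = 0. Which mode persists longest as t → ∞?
Eigenvalues: λₙ = 2.76n²π²/2.5² - 3.1473.
First three modes:
  n=1: λ₁ = 2.76π²/2.5² - 3.1473 ≈ 1.211
  n=2: λ₂ = 11.04π²/2.5² - 3.1473 ≈ 14.286
  n=3: λ₃ = 24.84π²/2.5² - 3.1473 ≈ 36.078
Since 2.76π²/2.5² ≈ 4.358 > 3.1473, all λₙ > 0.
The n=1 mode decays slowest → dominates as t → ∞.
Asymptotic: v ~ c₁ sin(πx/2.5) e^{-λ₁t} with decay rate λ₁ ≈ 1.211.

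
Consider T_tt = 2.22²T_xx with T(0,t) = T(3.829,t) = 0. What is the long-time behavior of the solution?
As t → ∞, T oscillates (no decay). Energy is conserved; the solution oscillates indefinitely as standing waves.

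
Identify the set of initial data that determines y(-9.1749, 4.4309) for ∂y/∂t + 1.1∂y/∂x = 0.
A single point: x = -14.04889. The characteristic through (-9.1749, 4.4309) is x - 1.1t = const, so x = -9.1749 - 1.1·4.4309 = -14.04889.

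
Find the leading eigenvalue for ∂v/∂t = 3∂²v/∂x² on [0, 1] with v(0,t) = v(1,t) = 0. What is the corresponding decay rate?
Eigenvalues: λₙ = 3n²π².
First three modes:
  n=1: λ₁ = 3π² ≈ 29.609
  n=2: λ₂ = 12π² ≈ 118.435 (4× faster decay)
  n=3: λ₃ = 27π² ≈ 266.479 (9× faster decay)
As t → ∞, higher modes decay exponentially faster. The n=1 mode dominates: v ~ c₁ sin(πx) e^{-λ₁t}.
Decay rate: λ₁ = 3π² ≈ 29.609.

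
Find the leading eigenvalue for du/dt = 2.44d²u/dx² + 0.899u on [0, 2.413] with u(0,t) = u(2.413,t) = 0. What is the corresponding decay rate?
Eigenvalues: λₙ = 2.44n²π²/2.413² - 0.899.
First three modes:
  n=1: λ₁ = 2.44π²/2.413² - 0.899 ≈ 3.237
  n=2: λ₂ = 9.76π²/2.413² - 0.899 ≈ 15.645
  n=3: λ₃ = 21.96π²/2.413² - 0.899 ≈ 36.325
Since 2.44π²/2.413² ≈ 4.136 > 0.899, all λₙ > 0.
The n=1 mode decays slowest → dominates as t → ∞.
Asymptotic: u ~ c₁ sin(πx/2.413) e^{-λ₁t} with decay rate λ₁ ≈ 3.237.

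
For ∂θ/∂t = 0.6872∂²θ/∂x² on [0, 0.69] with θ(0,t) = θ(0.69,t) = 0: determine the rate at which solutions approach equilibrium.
Eigenvalues: λₙ = 0.6872n²π²/0.69².
First three modes:
  n=1: λ₁ = 0.6872π²/0.69² ≈ 14.246
  n=2: λ₂ = 2.7488π²/0.69² ≈ 56.983 (4× faster decay)
  n=3: λ₃ = 6.1848π²/0.69² ≈ 128.212 (9× faster decay)
As t → ∞, higher modes decay exponentially faster. The n=1 mode dominates: θ ~ c₁ sin(πx/0.69) e^{-λ₁t}.
Decay rate: λ₁ = 0.6872π²/0.69² ≈ 14.246.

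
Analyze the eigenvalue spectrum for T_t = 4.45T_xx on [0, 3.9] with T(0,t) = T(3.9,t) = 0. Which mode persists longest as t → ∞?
Eigenvalues: λₙ = 4.45n²π²/3.9².
First three modes:
  n=1: λ₁ = 4.45π²/3.9² ≈ 2.888
  n=2: λ₂ = 17.8π²/3.9² ≈ 11.55 (4× faster decay)
  n=3: λ₃ = 40.05π²/3.9² ≈ 25.988 (9× faster decay)
As t → ∞, higher modes decay exponentially faster. The n=1 mode dominates: T ~ c₁ sin(πx/3.9) e^{-λ₁t}.
Decay rate: λ₁ = 4.45π²/3.9² ≈ 2.888.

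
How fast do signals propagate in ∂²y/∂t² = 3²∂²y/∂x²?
Speed = 3. Information travels along characteristics x = x₀ ± 3t.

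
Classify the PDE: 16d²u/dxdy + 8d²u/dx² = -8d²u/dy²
Rewriting in standard form: 8d²u/dx² + 16d²u/dxdy + 8d²u/dy² = 0. A = 8, B = 16, C = 8. Discriminant B² - 4AC = 0. Since 0 = 0, parabolic.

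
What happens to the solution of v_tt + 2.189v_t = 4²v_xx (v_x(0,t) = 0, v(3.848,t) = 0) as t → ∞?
v → 0. Damping (γ=2.189) dissipates energy; oscillations decay exponentially.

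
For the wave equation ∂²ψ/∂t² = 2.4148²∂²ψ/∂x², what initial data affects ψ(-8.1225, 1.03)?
Domain of dependence: [-10.609744, -5.635256]. Signals travel at speed 2.4148, so data within |x - -8.1225| ≤ 2.4148·1.03 = 2.487244 can reach the point.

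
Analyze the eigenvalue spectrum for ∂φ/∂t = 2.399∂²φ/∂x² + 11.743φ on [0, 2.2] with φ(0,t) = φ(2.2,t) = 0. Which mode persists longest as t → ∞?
Eigenvalues: λₙ = 2.399n²π²/2.2² - 11.743.
First three modes:
  n=1: λ₁ = 2.399π²/2.2² - 11.743 ≈ -6.851
  n=2: λ₂ = 9.596π²/2.2² - 11.743 ≈ 7.825
  n=3: λ₃ = 21.591π²/2.2² - 11.743 ≈ 32.285
Since 2.399π²/2.2² ≈ 4.892 < 11.743, λ₁ < 0.
The n=1 mode grows fastest (−λₙ is largest for n=1) → dominates.
Asymptotic: φ ~ c₁ sin(πx/2.2) e^{6.851t} (exponential growth at rate −λ₁ ≈ 6.851).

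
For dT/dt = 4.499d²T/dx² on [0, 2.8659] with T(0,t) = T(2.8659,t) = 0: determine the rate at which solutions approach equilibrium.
Eigenvalues: λₙ = 4.499n²π²/2.8659².
First three modes:
  n=1: λ₁ = 4.499π²/2.8659² ≈ 5.406
  n=2: λ₂ = 17.996π²/2.8659² ≈ 21.625 (4× faster decay)
  n=3: λ₃ = 40.491π²/2.8659² ≈ 48.656 (9× faster decay)
As t → ∞, higher modes decay exponentially faster. The n=1 mode dominates: T ~ c₁ sin(πx/2.8659) e^{-λ₁t}.
Decay rate: λ₁ = 4.499π²/2.8659² ≈ 5.406.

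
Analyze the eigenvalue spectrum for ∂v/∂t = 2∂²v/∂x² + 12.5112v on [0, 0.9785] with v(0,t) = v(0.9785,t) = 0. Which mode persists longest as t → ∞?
Eigenvalues: λₙ = 2n²π²/0.9785² - 12.5112.
First three modes:
  n=1: λ₁ = 2π²/0.9785² - 12.5112 ≈ 8.105
  n=2: λ₂ = 8π²/0.9785² - 12.5112 ≈ 69.953
  n=3: λ₃ = 18π²/0.9785² - 12.5112 ≈ 173.034
Since 2π²/0.9785² ≈ 20.616 > 12.5112, all λₙ > 0.
The n=1 mode decays slowest → dominates as t → ∞.
Asymptotic: v ~ c₁ sin(πx/0.9785) e^{-λ₁t} with decay rate λ₁ ≈ 8.105.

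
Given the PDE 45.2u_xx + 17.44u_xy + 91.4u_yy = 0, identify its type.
The second-order coefficients are A = 45.2, B = 17.44, C = 91.4. Since B² - 4AC = -16220.9664 < 0, this is an elliptic PDE.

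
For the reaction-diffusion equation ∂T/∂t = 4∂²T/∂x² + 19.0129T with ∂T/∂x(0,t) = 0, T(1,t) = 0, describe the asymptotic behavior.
T grows unboundedly. Reaction dominates diffusion (r=19.0129 > κπ²/(4L²)≈9.87); solution grows exponentially.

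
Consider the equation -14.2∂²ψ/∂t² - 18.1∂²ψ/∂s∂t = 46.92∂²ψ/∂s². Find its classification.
Rewriting in standard form: -46.92∂²ψ/∂s² - 18.1∂²ψ/∂s∂t - 14.2∂²ψ/∂t² = 0. Elliptic. (A = -46.92, B = -18.1, C = -14.2 gives B² - 4AC = -2337.446.)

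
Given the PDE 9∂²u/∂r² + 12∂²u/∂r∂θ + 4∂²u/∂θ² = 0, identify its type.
The second-order coefficients are A = 9, B = 12, C = 4. Since B² - 4AC = 0 = 0, this is a parabolic PDE.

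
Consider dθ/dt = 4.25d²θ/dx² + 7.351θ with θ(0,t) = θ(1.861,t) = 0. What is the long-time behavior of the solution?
As t → ∞, θ → 0. Diffusion dominates reaction (r=7.351 < κπ²/L²≈12.11); solution decays.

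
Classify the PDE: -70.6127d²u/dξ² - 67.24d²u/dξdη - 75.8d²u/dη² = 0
A = -70.6127, B = -67.24, C = -75.8. Discriminant B² - 4AC = -16888.55304. Since -16888.55304 < 0, elliptic.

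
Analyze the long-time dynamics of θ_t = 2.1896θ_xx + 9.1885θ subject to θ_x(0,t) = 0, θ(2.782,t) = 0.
Long-time behavior: θ grows unboundedly. Reaction dominates diffusion (r=9.1885 > κπ²/(4L²)≈0.7); solution grows exponentially.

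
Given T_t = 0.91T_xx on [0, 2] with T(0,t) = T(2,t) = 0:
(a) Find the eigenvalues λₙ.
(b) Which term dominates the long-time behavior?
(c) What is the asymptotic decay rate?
Eigenvalues: λₙ = 0.91n²π²/2².
First three modes:
  n=1: λ₁ = 0.91π²/2² ≈ 2.245
  n=2: λ₂ = 3.64π²/2² ≈ 8.981 (4× faster decay)
  n=3: λ₃ = 8.19π²/2² ≈ 20.208 (9× faster decay)
As t → ∞, higher modes decay exponentially faster. The n=1 mode dominates: T ~ c₁ sin(πx/2) e^{-λ₁t}.
Decay rate: λ₁ = 0.91π²/2² ≈ 2.245.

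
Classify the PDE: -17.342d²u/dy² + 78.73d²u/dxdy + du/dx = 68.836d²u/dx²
Rewriting in standard form: -68.836d²u/dx² + 78.73d²u/dxdy - 17.342d²u/dy² + du/dx = 0. A = -68.836, B = 78.73, C = -17.342. Discriminant B² - 4AC = 1423.397252. Since 1423.397252 > 0, hyperbolic.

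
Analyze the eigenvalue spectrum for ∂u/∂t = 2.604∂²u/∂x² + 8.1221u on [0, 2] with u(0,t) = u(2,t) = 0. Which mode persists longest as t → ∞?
Eigenvalues: λₙ = 2.604n²π²/2² - 8.1221.
First three modes:
  n=1: λ₁ = 2.604π²/2² - 8.1221 ≈ -1.697
  n=2: λ₂ = 10.416π²/2² - 8.1221 ≈ 17.578
  n=3: λ₃ = 23.436π²/2² - 8.1221 ≈ 49.704
Since 2.604π²/2² ≈ 6.425 < 8.1221, λ₁ < 0.
The n=1 mode grows fastest (−λₙ is largest for n=1) → dominates.
Asymptotic: u ~ c₁ sin(πx/2) e^{1.697t} (exponential growth at rate −λ₁ ≈ 1.697).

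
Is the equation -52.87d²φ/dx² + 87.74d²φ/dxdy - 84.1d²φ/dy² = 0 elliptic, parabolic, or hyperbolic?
Computing B² - 4AC with A = -52.87, B = 87.74, C = -84.1: discriminant = -10087.1604 (negative). Answer: elliptic.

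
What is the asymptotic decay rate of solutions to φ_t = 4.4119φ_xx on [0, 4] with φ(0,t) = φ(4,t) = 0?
Eigenvalues: λₙ = 4.4119n²π²/4².
First three modes:
  n=1: λ₁ = 4.4119π²/4² ≈ 2.721
  n=2: λ₂ = 17.6476π²/4² ≈ 10.886 (4× faster decay)
  n=3: λ₃ = 39.7071π²/4² ≈ 24.493 (9× faster decay)
As t → ∞, higher modes decay exponentially faster. The n=1 mode dominates: φ ~ c₁ sin(πx/4) e^{-λ₁t}.
Decay rate: λ₁ = 4.4119π²/4² ≈ 2.721.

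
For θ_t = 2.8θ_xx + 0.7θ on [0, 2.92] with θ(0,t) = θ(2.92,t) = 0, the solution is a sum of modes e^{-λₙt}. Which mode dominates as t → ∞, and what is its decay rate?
Eigenvalues: λₙ = 2.8n²π²/2.92² - 0.7.
First three modes:
  n=1: λ₁ = 2.8π²/2.92² - 0.7 ≈ 2.541
  n=2: λ₂ = 11.2π²/2.92² - 0.7 ≈ 12.264
  n=3: λ₃ = 25.2π²/2.92² - 0.7 ≈ 28.47
Since 2.8π²/2.92² ≈ 3.241 > 0.7, all λₙ > 0.
The n=1 mode decays slowest → dominates as t → ∞.
Asymptotic: θ ~ c₁ sin(πx/2.92) e^{-λ₁t} with decay rate λ₁ ≈ 2.541.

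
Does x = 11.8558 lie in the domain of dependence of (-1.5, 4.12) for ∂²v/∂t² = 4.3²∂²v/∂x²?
Yes. The domain of dependence is [-19.216, 16.216], and 11.8558 ∈ [-19.216, 16.216].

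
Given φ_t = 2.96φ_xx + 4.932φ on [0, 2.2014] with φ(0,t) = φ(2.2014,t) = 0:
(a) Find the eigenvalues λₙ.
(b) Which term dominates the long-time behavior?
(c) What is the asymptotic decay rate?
Eigenvalues: λₙ = 2.96n²π²/2.2014² - 4.932.
First three modes:
  n=1: λ₁ = 2.96π²/2.2014² - 4.932 ≈ 1.096
  n=2: λ₂ = 11.84π²/2.2014² - 4.932 ≈ 19.181
  n=3: λ₃ = 26.64π²/2.2014² - 4.932 ≈ 49.323
Since 2.96π²/2.2014² ≈ 6.028 > 4.932, all λₙ > 0.
The n=1 mode decays slowest → dominates as t → ∞.
Asymptotic: φ ~ c₁ sin(πx/2.2014) e^{-λ₁t} with decay rate λ₁ ≈ 1.096.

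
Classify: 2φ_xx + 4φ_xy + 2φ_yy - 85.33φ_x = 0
Parabolic (discriminant = 0).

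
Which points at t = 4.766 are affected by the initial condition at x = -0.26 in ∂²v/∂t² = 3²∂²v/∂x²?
Domain of influence: [-14.558, 14.038]. Data at x = -0.26 spreads outward at speed 3.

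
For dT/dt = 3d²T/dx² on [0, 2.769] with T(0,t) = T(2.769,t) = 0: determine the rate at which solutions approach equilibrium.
Eigenvalues: λₙ = 3n²π²/2.769².
First three modes:
  n=1: λ₁ = 3π²/2.769² ≈ 3.862
  n=2: λ₂ = 12π²/2.769² ≈ 15.447 (4× faster decay)
  n=3: λ₃ = 27π²/2.769² ≈ 34.755 (9× faster decay)
As t → ∞, higher modes decay exponentially faster. The n=1 mode dominates: T ~ c₁ sin(πx/2.769) e^{-λ₁t}.
Decay rate: λ₁ = 3π²/2.769² ≈ 3.862.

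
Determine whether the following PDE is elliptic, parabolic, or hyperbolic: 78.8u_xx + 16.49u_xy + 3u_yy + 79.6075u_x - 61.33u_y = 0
Coefficients: A = 78.8, B = 16.49, C = 3. B² - 4AC = -673.6799, which is negative, so the equation is elliptic.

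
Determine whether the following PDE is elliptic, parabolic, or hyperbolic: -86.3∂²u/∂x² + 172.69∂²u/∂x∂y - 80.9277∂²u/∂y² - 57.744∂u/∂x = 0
Coefficients: A = -86.3, B = 172.69, C = -80.9277. B² - 4AC = 1885.59406, which is positive, so the equation is hyperbolic.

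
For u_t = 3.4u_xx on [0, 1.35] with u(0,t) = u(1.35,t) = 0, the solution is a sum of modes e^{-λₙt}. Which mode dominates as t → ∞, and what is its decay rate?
Eigenvalues: λₙ = 3.4n²π²/1.35².
First three modes:
  n=1: λ₁ = 3.4π²/1.35² ≈ 18.412
  n=2: λ₂ = 13.6π²/1.35² ≈ 73.65 (4× faster decay)
  n=3: λ₃ = 30.6π²/1.35² ≈ 165.712 (9× faster decay)
As t → ∞, higher modes decay exponentially faster. The n=1 mode dominates: u ~ c₁ sin(πx/1.35) e^{-λ₁t}.
Decay rate: λ₁ = 3.4π²/1.35² ≈ 18.412.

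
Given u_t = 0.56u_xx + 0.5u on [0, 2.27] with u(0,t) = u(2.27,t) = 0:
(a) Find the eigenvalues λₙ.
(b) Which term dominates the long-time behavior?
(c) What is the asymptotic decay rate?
Eigenvalues: λₙ = 0.56n²π²/2.27² - 0.5.
First three modes:
  n=1: λ₁ = 0.56π²/2.27² - 0.5 ≈ 0.573
  n=2: λ₂ = 2.24π²/2.27² - 0.5 ≈ 3.79
  n=3: λ₃ = 5.04π²/2.27² - 0.5 ≈ 9.153
Since 0.56π²/2.27² ≈ 1.073 > 0.5, all λₙ > 0.
The n=1 mode decays slowest → dominates as t → ∞.
Asymptotic: u ~ c₁ sin(πx/2.27) e^{-λ₁t} with decay rate λ₁ ≈ 0.573.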